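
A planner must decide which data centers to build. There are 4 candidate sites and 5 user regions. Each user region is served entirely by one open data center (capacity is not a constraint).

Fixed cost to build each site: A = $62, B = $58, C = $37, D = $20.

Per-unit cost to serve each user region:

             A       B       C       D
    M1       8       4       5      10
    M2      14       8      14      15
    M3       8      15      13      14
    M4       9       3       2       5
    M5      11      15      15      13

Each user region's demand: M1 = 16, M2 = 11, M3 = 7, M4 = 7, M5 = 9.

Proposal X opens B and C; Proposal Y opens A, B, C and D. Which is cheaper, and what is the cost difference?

Proposal X is cheaper by 11.

Proposal X: {B, C}: M1→B 4·16=64, M2→B 8·11=88, M3→C 13·7=91, M4→C 2·7=14, M5→B 15·9=135. Service 392; fixed 95; total 487.
Proposal Y: {A, B, C, D}: M1→B 4·16=64, M2→B 8·11=88, M3→A 8·7=56, M4→C 2·7=14, M5→A 11·9=99. Service 321; fixed 177; total 498.
Difference: |487 − 498| = 11.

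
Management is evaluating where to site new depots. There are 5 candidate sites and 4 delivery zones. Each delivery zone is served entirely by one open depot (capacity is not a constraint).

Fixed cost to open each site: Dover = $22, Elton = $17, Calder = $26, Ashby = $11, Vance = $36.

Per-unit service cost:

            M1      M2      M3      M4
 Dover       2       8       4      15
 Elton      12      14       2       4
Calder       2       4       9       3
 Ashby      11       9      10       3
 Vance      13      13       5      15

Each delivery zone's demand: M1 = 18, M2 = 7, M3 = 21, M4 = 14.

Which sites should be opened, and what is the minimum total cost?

For any fixed open set, each delivery zone goes to its cheapest open site; total = fixed + service.
{Elton, Calder}: M1→Calder 2·18=36, M2→Calder 4·7=28, M3→Elton 2·21=42, M4→Calder 3·14=42. Service 148; fixed 43; total 191.
{Elton, Calder, Ashby}: service 148 + fixed 54 = 202
{Dover, Elton, Calder}: M1→Dover 2·18=36, M2→Calder 4·7=28, M3→Elton 2·21=42, M4→Calder 3·14=42. Service 148; fixed 65; total 213.
{Dover, Elton, Calder, Ashby, Vance}: M1→Dover 2·18=36, M2→Calder 4·7=28, M3→Elton 2·21=42, M4→Calder 3·14=42. Service 148; fixed 112; total 260.
No other subset beats 191.

Open Elton and Calder; minimum total cost 191.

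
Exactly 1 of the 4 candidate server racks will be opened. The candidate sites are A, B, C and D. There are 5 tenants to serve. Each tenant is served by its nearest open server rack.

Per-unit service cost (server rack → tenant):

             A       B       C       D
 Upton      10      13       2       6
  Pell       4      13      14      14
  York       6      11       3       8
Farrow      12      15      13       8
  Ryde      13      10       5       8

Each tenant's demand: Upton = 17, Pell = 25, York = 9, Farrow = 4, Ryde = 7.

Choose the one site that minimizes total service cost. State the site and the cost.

With exactly 1 open, each tenant uses its cheapest among the chosen.
{A}: Upton→A 10·17=170, Pell→A 4·25=100, York→A 6·9=54, Farrow→A 12·4=48, Ryde→A 13·7=91. Service cost 463.
{C}: service cost 498
{D}: service cost 612
Among all 4 size-1 choices, {A} is lowest.

Choose A only; total service cost 463.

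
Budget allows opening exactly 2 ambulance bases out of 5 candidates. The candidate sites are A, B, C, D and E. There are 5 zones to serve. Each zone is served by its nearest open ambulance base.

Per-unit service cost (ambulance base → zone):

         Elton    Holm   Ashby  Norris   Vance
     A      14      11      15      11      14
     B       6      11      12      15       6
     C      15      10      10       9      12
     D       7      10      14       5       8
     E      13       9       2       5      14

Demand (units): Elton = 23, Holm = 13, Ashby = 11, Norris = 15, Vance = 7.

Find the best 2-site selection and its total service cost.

With exactly 2 open, each zone uses its cheapest among the chosen.
{B, E}: Elton→B 6·23=138, Holm→E 9·13=117, Ashby→E 2·11=22, Norris→E 5·15=75, Vance→B 6·7=42. Service cost 394.
{D, E}: service cost 431
{B, D}: service cost 517
Among all 10 size-2 choices, {B, E} is lowest.

Choose B and E; total service cost 394.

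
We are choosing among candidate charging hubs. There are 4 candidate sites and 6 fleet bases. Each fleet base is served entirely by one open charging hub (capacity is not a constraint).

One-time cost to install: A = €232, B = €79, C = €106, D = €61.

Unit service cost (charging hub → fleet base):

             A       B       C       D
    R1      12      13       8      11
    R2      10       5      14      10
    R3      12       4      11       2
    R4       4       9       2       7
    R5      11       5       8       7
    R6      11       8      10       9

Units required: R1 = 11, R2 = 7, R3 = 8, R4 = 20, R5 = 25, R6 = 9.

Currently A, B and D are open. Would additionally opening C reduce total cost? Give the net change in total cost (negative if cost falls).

Current service cost with {A, B, D}: 449.
Adding C: each fleet base re-picks its cheapest; new service cost 376, saving 73.
Extra fixed cost: 106. Net change = 106 − 73 = 33.
(Totals: 821 → 854.)

No — net change +33 (cost rises by 33).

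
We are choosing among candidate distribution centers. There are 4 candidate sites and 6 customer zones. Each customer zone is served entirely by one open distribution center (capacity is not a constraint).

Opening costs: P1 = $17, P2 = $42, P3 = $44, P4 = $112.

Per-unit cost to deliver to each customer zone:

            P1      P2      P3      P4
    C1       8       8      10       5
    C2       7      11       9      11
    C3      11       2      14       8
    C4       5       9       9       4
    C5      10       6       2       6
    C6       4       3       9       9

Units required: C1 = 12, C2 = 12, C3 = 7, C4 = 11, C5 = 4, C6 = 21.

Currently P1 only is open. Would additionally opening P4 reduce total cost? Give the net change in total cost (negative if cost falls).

Current service cost with {P1}: 436.
Adding P4: each customer zone re-picks its cheapest; new service cost 352, saving 84.
Extra fixed cost: 112. Net change = 112 − 84 = 28.
(Totals: 453 → 481.)

No — net change +28 (cost rises by 28).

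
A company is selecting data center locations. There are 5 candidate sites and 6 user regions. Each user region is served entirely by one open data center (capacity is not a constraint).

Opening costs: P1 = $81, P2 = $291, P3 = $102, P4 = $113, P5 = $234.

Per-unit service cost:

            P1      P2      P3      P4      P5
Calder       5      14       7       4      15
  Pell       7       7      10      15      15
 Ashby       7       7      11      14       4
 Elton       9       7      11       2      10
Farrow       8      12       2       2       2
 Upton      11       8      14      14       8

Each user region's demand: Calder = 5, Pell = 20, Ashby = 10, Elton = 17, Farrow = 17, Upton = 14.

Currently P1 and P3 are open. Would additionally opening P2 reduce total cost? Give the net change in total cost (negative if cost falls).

No — net change +215 (cost rises by 215).

Current service cost with {P1, P3}: 576.
Adding P2: each user region re-picks its cheapest; new service cost 500, saving 76.
Extra fixed cost: 291. Net change = 291 − 76 = 215.
(Totals: 759 → 974.)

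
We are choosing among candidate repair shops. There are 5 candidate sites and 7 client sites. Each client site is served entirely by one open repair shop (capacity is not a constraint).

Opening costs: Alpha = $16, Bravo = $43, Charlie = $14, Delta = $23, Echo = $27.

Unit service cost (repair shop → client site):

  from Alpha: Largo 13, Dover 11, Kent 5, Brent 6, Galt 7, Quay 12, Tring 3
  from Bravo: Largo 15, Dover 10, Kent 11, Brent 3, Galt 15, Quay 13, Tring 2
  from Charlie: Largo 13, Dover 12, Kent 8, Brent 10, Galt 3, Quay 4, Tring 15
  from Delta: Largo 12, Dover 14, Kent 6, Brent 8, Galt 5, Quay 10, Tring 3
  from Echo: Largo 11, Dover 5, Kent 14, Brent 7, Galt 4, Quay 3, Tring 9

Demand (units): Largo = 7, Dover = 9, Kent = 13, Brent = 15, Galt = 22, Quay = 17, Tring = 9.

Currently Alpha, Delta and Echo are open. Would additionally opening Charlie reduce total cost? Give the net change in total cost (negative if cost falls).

Yes — net change −8 (cost falls by 8).

Current service cost with {Alpha, Delta, Echo}: 443.
Adding Charlie: each client site re-picks its cheapest; new service cost 421, saving 22.
Extra fixed cost: 14. Net change = 14 − 22 = -8.
(Totals: 509 → 501.)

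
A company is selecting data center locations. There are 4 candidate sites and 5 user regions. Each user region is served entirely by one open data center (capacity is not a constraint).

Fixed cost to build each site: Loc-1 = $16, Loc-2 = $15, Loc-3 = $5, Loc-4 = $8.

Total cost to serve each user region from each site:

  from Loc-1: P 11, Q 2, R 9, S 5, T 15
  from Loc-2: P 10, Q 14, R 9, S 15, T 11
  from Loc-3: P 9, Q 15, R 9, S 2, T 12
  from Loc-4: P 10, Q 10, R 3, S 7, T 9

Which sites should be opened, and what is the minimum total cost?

For any fixed open set, each user region goes to its cheapest open site; total = fixed + service.
{Loc-3, Loc-4}: P→Loc-3 9, Q→Loc-4 10, R→Loc-4 3, S→Loc-3 2, T→Loc-4 9. Service 33; fixed 13; total 46.
{Loc-4}: P→Loc-4 10, Q→Loc-4 10, R→Loc-4 3, S→Loc-4 7, T→Loc-4 9. Service 39; fixed 8; total 47.
{Loc-3}: P→Loc-3 9, Q→Loc-3 15, R→Loc-3 9, S→Loc-3 2, T→Loc-3 12. Service 47; fixed 5; total 52.
{Loc-1, Loc-2, Loc-3, Loc-4}: service 25 + fixed 44 = 69
(All 15 nonempty subsets were checked; Loc-3 and Loc-4 is lowest.)

Open Loc-3 and Loc-4; minimum total cost 46.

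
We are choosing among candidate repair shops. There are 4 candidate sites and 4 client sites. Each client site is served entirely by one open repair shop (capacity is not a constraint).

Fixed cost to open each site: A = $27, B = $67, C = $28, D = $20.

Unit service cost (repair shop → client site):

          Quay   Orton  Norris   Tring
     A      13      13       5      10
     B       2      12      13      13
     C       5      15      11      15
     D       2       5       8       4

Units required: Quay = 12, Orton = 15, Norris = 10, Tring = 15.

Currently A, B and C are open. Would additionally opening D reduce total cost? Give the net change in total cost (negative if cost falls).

Current service cost with {A, B, C}: 404.
Adding D: each client site re-picks its cheapest; new service cost 209, saving 195.
Extra fixed cost: 20. Net change = 20 − 195 = -175.
(Totals: 526 → 351.)

Yes — net change −175 (cost falls by 175).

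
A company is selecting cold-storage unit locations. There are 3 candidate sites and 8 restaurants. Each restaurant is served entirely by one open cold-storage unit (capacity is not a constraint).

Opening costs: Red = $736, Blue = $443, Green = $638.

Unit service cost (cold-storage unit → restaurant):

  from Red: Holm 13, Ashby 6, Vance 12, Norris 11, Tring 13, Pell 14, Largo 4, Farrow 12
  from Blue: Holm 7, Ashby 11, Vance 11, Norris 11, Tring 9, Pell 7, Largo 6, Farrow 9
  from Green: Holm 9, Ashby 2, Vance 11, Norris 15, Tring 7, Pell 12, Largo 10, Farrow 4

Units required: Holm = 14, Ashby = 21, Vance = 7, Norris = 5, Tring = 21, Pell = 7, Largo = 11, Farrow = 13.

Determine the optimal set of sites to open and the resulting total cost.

Open Blue only; minimum total cost 1325.

For any fixed open set, each restaurant goes to its cheapest open site; total = fixed + service.
{Blue}: Holm→Blue 7·14=98, Ashby→Blue 11·21=231, Vance→Blue 11·7=77, Norris→Blue 11·5=55, Tring→Blue 9·21=189, Pell→Blue 7·7=49, Largo→Blue 6·11=66, Farrow→Blue 9·13=117. Service 882; fixed 443; total 1325.
{Green}: service 713 + fixed 638 = 1351
{Blue, Green}: service 586 + fixed 1081 = 1667
{Red, Blue, Green}: service 564 + fixed 1817 = 2381
No other subset beats 1325.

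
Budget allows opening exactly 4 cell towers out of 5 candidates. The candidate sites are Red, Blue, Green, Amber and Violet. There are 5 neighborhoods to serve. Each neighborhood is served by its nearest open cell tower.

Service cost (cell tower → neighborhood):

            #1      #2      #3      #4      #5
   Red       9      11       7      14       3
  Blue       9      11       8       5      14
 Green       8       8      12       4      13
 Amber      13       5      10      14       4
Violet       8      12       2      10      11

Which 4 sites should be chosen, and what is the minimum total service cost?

Choose Red, Green, Amber and Violet; total service cost 22.

With exactly 4 open, each neighborhood uses its cheapest among the chosen.
{Red, Green, Amber, Violet}: #1→Green 8, #2→Amber 5, #3→Violet 2, #4→Green 4, #5→Red 3. Service cost 22.
{Red, Blue, Amber, Violet}: service cost 23
{Blue, Green, Amber, Violet}: service cost 23
Among all 5 size-4 choices, {Red, Green, Amber, Violet} is lowest.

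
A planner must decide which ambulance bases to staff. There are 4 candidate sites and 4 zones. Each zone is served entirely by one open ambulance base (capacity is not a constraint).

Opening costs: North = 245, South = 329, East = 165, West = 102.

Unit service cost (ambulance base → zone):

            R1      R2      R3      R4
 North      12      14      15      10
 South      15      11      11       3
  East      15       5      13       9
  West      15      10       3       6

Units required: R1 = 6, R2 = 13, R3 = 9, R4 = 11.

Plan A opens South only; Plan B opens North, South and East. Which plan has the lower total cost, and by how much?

Plan A is cheaper by 314.

Plan A: {South}: R1→South 15·6=90, R2→South 11·13=143, R3→South 11·9=99, R4→South 3·11=33. Service 365; fixed 329; total 694.
Plan B: {North, South, East}: R1→North 12·6=72, R2→East 5·13=65, R3→South 11·9=99, R4→South 3·11=33. Service 269; fixed 739; total 1008.
Difference: |694 − 1008| = 314.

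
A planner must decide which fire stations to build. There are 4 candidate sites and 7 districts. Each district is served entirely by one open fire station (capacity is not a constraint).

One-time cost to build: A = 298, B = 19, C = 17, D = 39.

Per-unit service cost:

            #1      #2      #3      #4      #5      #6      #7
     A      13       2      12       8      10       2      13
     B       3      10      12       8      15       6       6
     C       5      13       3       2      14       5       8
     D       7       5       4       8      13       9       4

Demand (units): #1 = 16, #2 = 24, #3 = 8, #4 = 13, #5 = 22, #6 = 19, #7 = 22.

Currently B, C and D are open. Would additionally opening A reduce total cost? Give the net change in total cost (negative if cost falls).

No — net change +103 (cost rises by 103).

Current service cost with {B, C, D}: 687.
Adding A: each district re-picks its cheapest; new service cost 492, saving 195.
Extra fixed cost: 298. Net change = 298 − 195 = 103.
(Totals: 762 → 865.)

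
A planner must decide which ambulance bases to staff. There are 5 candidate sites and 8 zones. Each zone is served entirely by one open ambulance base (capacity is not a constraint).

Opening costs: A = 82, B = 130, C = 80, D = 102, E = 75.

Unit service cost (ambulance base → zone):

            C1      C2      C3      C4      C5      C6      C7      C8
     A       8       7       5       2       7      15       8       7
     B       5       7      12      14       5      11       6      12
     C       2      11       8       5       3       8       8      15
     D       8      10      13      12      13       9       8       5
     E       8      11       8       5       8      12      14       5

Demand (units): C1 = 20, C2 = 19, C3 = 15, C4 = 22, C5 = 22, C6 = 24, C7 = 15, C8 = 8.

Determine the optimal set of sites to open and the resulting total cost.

Open A and C; minimum total cost 888.

For any fixed open set, each zone goes to its cheapest open site; total = fixed + service.
{A, C}: C1→C 2·20=40, C2→A 7·19=133, C3→A 5·15=75, C4→A 2·22=44, C5→C 3·22=66, C6→C 8·24=192, C7→A 8·15=120, C8→A 7·8=56. Service 726; fixed 162; total 888.
{A, C, E}: C1→C 2·20=40, C2→A 7·19=133, C3→A 5·15=75, C4→A 2·22=44, C5→C 3·22=66, C6→C 8·24=192, C7→A 8·15=120, C8→E 5·8=40. Service 710; fixed 237; total 947.
{A, C, D}: service 710 + fixed 264 = 974
{A, B, C, D, E}: C1→C 2·20=40, C2→A 7·19=133, C3→A 5·15=75, C4→A 2·22=44, C5→C 3·22=66, C6→C 8·24=192, C7→B 6·15=90, C8→D 5·8=40. Service 680; fixed 469; total 1149.
No other subset beats 888.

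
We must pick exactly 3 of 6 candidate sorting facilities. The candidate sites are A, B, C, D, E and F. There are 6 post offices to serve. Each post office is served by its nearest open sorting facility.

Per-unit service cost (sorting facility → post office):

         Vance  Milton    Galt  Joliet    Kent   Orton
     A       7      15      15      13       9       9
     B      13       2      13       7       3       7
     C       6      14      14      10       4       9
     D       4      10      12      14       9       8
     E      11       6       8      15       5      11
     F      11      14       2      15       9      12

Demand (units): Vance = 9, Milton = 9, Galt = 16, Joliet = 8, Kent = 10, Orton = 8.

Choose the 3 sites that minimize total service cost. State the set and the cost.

With exactly 3 open, each post office uses its cheapest among the chosen.
{B, D, F}: Vance→D 4·9=36, Milton→B 2·9=18, Galt→F 2·16=32, Joliet→B 7·8=56, Kent→B 3·10=30, Orton→B 7·8=56. Service cost 228.
{B, C, F}: service cost 246
{A, B, F}: service cost 255
Among all 20 size-3 choices, {B, D, F} is lowest.

Choose B, D and F; total service cost 228.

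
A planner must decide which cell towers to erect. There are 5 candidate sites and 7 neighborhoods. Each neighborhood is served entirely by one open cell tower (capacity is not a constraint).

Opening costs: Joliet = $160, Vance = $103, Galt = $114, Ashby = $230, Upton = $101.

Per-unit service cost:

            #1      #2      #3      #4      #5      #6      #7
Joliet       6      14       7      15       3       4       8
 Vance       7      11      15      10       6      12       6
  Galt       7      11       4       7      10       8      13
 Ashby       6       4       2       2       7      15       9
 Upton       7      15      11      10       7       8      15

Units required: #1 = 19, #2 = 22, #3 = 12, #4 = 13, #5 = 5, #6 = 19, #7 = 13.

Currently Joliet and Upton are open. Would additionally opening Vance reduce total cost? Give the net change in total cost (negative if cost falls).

No — net change +11 (cost rises by 11).

Current service cost with {Joliet, Upton}: 831.
Adding Vance: each neighborhood re-picks its cheapest; new service cost 739, saving 92.
Extra fixed cost: 103. Net change = 103 − 92 = 11.
(Totals: 1092 → 1103.)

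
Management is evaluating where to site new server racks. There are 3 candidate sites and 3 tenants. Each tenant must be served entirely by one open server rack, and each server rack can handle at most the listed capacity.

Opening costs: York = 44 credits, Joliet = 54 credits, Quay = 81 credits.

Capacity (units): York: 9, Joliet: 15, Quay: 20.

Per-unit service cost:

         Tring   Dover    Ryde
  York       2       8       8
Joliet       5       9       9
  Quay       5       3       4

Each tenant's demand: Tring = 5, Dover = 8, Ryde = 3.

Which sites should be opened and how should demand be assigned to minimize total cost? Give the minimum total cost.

Minimum total cost: 142

Open {Quay}: Tring→Quay 5·5=25, Dover→Quay 3·8=24, Ryde→Quay 4·3=12.
Loads: Quay carries 16/20. Service 61; fixed 81; total 142.
Next best feasible plan costs 171.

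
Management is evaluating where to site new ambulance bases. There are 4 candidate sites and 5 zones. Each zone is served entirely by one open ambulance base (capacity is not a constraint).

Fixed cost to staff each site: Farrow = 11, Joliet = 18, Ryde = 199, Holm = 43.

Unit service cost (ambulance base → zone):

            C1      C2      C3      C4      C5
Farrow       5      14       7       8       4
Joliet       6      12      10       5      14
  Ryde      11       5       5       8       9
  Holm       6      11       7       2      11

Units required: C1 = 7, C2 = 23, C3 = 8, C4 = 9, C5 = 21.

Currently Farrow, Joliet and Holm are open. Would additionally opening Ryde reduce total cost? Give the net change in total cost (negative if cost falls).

Current service cost with {Farrow, Joliet, Holm}: 446.
Adding Ryde: each zone re-picks its cheapest; new service cost 292, saving 154.
Extra fixed cost: 199. Net change = 199 − 154 = 45.
(Totals: 518 → 563.)

No — net change +45 (cost rises by 45).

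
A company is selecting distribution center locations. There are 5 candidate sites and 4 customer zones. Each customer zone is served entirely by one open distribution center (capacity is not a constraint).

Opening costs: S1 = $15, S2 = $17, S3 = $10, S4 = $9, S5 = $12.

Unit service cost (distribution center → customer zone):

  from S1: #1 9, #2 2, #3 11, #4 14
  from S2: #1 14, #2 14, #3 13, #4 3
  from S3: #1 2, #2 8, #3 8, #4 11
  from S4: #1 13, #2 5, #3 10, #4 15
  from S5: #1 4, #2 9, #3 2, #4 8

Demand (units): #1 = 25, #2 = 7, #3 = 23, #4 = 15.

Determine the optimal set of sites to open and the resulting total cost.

Open S1, S2, S3 and S5; minimum total cost 209.

For any fixed open set, each customer zone goes to its cheapest open site; total = fixed + service.
{S1, S2, S3, S5}: #1→S3 2·25=50, #2→S1 2·7=14, #3→S5 2·23=46, #4→S2 3·15=45. Service 155; fixed 54; total 209.
{S1, S2, S3, S4, S5}: #1→S3 2·25=50, #2→S1 2·7=14, #3→S5 2·23=46, #4→S2 3·15=45. Service 155; fixed 63; total 218.
{S2, S3, S4, S5}: service 176 + fixed 48 = 224
{S4}: service 815 + fixed 9 = 824
No other subset beats 209.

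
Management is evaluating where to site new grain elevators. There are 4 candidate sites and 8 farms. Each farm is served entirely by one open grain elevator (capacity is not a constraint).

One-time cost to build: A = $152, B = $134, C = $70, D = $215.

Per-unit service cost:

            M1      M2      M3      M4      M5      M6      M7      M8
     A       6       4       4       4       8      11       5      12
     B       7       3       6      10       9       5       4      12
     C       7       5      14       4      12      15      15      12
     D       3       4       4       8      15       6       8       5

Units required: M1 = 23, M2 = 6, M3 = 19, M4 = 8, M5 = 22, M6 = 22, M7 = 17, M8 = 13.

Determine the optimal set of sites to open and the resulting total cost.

Open B and D; minimum total cost 1017.

For any fixed open set, each farm goes to its cheapest open site; total = fixed + service.
{B, D}: M1→D 3·23=69, M2→B 3·6=18, M3→D 4·19=76, M4→D 8·8=64, M5→B 9·22=198, M6→B 5·22=110, M7→B 4·17=68, M8→D 5·13=65. Service 668; fixed 349; total 1017.
{A, D}: service 659 + fixed 367 = 1026
{B}: M1→B 7·23=161, M2→B 3·6=18, M3→B 6·19=114, M4→B 10·8=80, M5→B 9·22=198, M6→B 5·22=110, M7→B 4·17=68, M8→B 12·13=156. Service 905; fixed 134; total 1039.
{A, B, C, D}: service 614 + fixed 571 = 1185
No other subset beats 1017.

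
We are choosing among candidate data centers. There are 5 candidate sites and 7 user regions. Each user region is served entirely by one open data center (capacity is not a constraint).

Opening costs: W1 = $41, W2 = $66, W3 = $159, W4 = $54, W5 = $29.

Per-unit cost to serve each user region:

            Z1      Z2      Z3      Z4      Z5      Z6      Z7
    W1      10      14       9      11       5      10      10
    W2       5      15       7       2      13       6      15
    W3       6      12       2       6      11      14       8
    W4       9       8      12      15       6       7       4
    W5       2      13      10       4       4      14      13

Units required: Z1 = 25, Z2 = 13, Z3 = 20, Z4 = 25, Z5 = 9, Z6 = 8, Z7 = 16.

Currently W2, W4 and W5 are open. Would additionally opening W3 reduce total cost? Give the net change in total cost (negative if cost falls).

Current service cost with {W2, W4, W5}: 492.
Adding W3: each user region re-picks its cheapest; new service cost 392, saving 100.
Extra fixed cost: 159. Net change = 159 − 100 = 59.
(Totals: 641 → 700.)

No — net change +59 (cost rises by 59).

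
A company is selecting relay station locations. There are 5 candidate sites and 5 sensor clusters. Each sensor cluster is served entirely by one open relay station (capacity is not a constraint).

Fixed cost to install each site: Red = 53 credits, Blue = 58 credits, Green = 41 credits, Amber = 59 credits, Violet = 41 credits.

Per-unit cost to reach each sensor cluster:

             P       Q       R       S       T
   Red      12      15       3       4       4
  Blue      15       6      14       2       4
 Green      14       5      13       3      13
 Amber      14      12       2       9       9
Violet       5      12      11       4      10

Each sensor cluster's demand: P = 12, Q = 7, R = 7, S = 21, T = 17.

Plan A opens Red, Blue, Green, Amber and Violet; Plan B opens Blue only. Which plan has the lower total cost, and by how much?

Plan A is cheaper by 17.

Plan A: {Red, Blue, Green, Amber, Violet}: P→Violet 5·12=60, Q→Green 5·7=35, R→Amber 2·7=14, S→Blue 2·21=42, T→Red 4·17=68. Service 219; fixed 252; total 471.
Plan B: {Blue}: P→Blue 15·12=180, Q→Blue 6·7=42, R→Blue 14·7=98, S→Blue 2·21=42, T→Blue 4·17=68. Service 430; fixed 58; total 488.
Difference: |471 − 488| = 17.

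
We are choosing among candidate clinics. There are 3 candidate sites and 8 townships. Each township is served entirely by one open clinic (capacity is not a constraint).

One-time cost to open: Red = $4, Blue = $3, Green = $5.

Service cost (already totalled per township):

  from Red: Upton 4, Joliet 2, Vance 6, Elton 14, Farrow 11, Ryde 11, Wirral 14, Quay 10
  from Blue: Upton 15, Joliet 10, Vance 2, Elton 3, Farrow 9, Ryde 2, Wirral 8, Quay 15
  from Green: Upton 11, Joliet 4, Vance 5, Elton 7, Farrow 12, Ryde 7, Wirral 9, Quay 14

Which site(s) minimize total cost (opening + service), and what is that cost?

For any fixed open set, each township goes to its cheapest open site; total = fixed + service.
{Red, Blue}: Upton→Red 4, Joliet→Red 2, Vance→Blue 2, Elton→Blue 3, Farrow→Blue 9, Ryde→Blue 2, Wirral→Blue 8, Quay→Red 10. Service 40; fixed 7; total 47.
{Red, Blue, Green}: service 40 + fixed 12 = 52
{Blue, Green}: Upton→Green 11, Joliet→Green 4, Vance→Blue 2, Elton→Blue 3, Farrow→Blue 9, Ryde→Blue 2, Wirral→Blue 8, Quay→Green 14. Service 53; fixed 8; total 61.
{Blue}: service 64 + fixed 3 = 67
No other subset beats 47.

Open Red and Blue; minimum total cost 47.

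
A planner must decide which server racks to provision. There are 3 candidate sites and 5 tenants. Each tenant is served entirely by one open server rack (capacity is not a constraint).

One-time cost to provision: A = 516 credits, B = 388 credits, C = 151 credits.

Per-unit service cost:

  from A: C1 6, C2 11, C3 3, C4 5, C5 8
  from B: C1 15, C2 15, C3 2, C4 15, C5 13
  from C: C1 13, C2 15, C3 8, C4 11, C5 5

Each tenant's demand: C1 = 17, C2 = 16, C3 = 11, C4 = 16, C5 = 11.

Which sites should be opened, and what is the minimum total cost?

Open C only; minimum total cost 931.

For any fixed open set, each tenant goes to its cheapest open site; total = fixed + service.
{C}: C1→C 13·17=221, C2→C 15·16=240, C3→C 8·11=88, C4→C 11·16=176, C5→C 5·11=55. Service 780; fixed 151; total 931.
{A}: service 479 + fixed 516 = 995
{A, C}: service 446 + fixed 667 = 1113
{A, B, C}: service 435 + fixed 1055 = 1490
(All 7 nonempty subsets were checked; C only is lowest.)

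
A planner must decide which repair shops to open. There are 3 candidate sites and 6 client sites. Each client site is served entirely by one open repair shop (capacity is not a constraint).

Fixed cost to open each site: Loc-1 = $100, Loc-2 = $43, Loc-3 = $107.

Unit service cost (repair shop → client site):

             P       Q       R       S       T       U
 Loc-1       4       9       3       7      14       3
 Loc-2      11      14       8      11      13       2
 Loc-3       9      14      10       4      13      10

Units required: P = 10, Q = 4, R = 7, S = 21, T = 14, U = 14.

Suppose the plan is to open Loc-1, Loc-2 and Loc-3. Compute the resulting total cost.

Total cost: 641

Each client site is assigned to its cheapest site among the open ones.
{Loc-1, Loc-2, Loc-3}: P→Loc-1 4·10=40, Q→Loc-1 9·4=36, R→Loc-1 3·7=21, S→Loc-3 4·21=84, T→Loc-2 13·14=182, U→Loc-2 2·14=28. Service 391; fixed 250; total 641.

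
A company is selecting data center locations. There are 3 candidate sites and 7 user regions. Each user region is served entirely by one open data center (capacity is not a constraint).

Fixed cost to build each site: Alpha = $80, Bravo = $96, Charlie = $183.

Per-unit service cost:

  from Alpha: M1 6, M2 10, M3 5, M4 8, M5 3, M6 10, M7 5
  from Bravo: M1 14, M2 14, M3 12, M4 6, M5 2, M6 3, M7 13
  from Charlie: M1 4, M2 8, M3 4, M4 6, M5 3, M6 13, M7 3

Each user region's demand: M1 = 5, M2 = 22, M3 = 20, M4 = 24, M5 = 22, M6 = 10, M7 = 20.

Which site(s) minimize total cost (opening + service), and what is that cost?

Open Bravo and Charlie; minimum total cost 833.

For any fixed open set, each user region goes to its cheapest open site; total = fixed + service.
{Bravo, Charlie}: M1→Charlie 4·5=20, M2→Charlie 8·22=176, M3→Charlie 4·20=80, M4→Bravo 6·24=144, M5→Bravo 2·22=44, M6→Bravo 3·10=30, M7→Charlie 3·20=60. Service 554; fixed 279; total 833.
{Alpha, Bravo}: service 668 + fixed 176 = 844
{Charlie}: M1→Charlie 4·5=20, M2→Charlie 8·22=176, M3→Charlie 4·20=80, M4→Charlie 6·24=144, M5→Charlie 3·22=66, M6→Charlie 13·10=130, M7→Charlie 3·20=60. Service 676; fixed 183; total 859.
{Alpha, Bravo, Charlie}: service 554 + fixed 359 = 913
No other subset beats 833.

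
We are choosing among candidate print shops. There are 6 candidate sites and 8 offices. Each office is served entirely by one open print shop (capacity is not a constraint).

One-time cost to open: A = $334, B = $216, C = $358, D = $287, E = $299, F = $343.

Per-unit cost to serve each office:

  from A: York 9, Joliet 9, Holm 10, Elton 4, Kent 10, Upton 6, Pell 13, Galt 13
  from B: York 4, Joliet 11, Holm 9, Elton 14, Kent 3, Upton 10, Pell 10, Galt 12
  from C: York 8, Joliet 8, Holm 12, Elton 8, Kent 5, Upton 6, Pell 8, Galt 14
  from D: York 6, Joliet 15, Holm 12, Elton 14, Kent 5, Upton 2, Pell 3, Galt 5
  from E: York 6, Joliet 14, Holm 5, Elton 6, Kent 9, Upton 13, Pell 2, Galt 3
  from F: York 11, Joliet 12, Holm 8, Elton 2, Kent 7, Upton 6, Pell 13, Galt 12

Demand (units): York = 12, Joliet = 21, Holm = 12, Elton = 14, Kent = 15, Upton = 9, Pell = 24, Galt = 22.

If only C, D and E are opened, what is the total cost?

Each office is assigned to its cheapest site among the open ones.
{C, D, E}: York→D 6·12=72, Joliet→C 8·21=168, Holm→E 5·12=60, Elton→E 6·14=84, Kent→C 5·15=75, Upton→D 2·9=18, Pell→E 2·24=48, Galt→E 3·22=66. Service 591; fixed 944; total 1535.

Total cost: 1535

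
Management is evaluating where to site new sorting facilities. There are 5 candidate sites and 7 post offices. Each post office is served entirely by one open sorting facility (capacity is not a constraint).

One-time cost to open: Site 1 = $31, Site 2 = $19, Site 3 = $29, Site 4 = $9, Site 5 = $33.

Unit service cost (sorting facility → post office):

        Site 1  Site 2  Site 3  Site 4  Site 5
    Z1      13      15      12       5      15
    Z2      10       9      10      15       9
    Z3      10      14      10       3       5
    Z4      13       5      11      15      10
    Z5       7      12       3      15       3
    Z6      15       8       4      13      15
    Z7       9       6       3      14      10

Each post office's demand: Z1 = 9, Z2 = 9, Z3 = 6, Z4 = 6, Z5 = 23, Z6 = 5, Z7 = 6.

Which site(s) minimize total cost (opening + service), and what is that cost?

For any fixed open set, each post office goes to its cheapest open site; total = fixed + service.
{Site 2, Site 3, Site 4}: Z1→Site 4 5·9=45, Z2→Site 2 9·9=81, Z3→Site 4 3·6=18, Z4→Site 2 5·6=30, Z5→Site 3 3·23=69, Z6→Site 3 4·5=20, Z7→Site 3 3·6=18. Service 281; fixed 57; total 338.
{Site 3, Site 4}: Z1→Site 4 5·9=45, Z2→Site 3 10·9=90, Z3→Site 4 3·6=18, Z4→Site 3 11·6=66, Z5→Site 3 3·23=69, Z6→Site 3 4·5=20, Z7→Site 3 3·6=18. Service 326; fixed 38; total 364.
{Site 1, Site 2, Site 3, Site 4}: Z1→Site 4 5·9=45, Z2→Site 2 9·9=81, Z3→Site 4 3·6=18, Z4→Site 2 5·6=30, Z5→Site 3 3·23=69, Z6→Site 3 4·5=20, Z7→Site 3 3·6=18. Service 281; fixed 88; total 369.
{Site 1, Site 2, Site 3, Site 4, Site 5}: Z1→Site 4 5·9=45, Z2→Site 2 9·9=81, Z3→Site 4 3·6=18, Z4→Site 2 5·6=30, Z5→Site 3 3·23=69, Z6→Site 3 4·5=20, Z7→Site 3 3·6=18. Service 281; fixed 121; total 402.
No other subset beats 338.

Open Site 2, Site 3 and Site 4; minimum total cost 338.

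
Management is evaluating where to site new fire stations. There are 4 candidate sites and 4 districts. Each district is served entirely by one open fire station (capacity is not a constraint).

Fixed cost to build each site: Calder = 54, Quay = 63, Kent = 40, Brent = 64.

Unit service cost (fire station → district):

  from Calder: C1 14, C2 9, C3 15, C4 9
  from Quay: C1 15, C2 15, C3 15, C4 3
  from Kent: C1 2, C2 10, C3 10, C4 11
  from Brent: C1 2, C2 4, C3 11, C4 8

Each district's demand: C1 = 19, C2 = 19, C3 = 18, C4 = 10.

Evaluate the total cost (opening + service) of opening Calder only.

Each district is assigned to its cheapest site among the open ones.
{Calder}: C1→Calder 14·19=266, C2→Calder 9·19=171, C3→Calder 15·18=270, C4→Calder 9·10=90. Service 797; fixed 54; total 851.

Total cost: 851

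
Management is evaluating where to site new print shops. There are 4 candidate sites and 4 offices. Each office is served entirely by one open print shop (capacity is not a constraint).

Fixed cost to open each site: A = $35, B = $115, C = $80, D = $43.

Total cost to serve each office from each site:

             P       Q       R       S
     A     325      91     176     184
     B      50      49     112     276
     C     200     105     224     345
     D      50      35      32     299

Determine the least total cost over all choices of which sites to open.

For any fixed open set, each office goes to its cheapest open site; total = fixed + service.
{A, D}: P→D 50, Q→D 35, R→D 32, S→A 184. Service 301; fixed 78; total 379.
{A, C, D}: service 301 + fixed 158 = 459
{D}: P→D 50, Q→D 35, R→D 32, S→D 299. Service 416; fixed 43; total 459.
{A, B, C, D}: P→B 50, Q→D 35, R→D 32, S→A 184. Service 301; fixed 273; total 574.
No other subset beats 379.

Minimum total cost: 379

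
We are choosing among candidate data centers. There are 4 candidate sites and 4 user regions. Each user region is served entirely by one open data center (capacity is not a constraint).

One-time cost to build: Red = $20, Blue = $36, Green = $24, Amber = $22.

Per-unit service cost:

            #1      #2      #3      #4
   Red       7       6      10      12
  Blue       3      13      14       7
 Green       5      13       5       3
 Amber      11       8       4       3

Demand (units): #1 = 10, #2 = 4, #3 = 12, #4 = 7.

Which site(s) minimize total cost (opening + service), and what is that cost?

For any fixed open set, each user region goes to its cheapest open site; total = fixed + service.
{Blue, Amber}: #1→Blue 3·10=30, #2→Amber 8·4=32, #3→Amber 4·12=48, #4→Amber 3·7=21. Service 131; fixed 58; total 189.
{Green, Amber}: service 151 + fixed 46 = 197
{Red, Green}: #1→Green 5·10=50, #2→Red 6·4=24, #3→Green 5·12=60, #4→Green 3·7=21. Service 155; fixed 44; total 199.
{Red, Blue, Green, Amber}: service 123 + fixed 102 = 225
No other subset beats 189.

Open Blue and Amber; minimum total cost 189.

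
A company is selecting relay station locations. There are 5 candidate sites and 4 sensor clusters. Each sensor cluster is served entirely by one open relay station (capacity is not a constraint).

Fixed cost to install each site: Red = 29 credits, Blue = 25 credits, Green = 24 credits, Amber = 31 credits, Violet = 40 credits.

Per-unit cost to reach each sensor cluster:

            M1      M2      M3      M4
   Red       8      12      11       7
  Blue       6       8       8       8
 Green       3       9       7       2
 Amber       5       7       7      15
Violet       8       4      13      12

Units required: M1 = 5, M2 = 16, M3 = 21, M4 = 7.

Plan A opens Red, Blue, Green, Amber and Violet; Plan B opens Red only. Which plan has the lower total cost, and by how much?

Plan A: {Red, Blue, Green, Amber, Violet}: M1→Green 3·5=15, M2→Violet 4·16=64, M3→Green 7·21=147, M4→Green 2·7=14. Service 240; fixed 149; total 389.
Plan B: {Red}: M1→Red 8·5=40, M2→Red 12·16=192, M3→Red 11·21=231, M4→Red 7·7=49. Service 512; fixed 29; total 541.
Difference: |389 − 541| = 152.

Plan A is cheaper by 152.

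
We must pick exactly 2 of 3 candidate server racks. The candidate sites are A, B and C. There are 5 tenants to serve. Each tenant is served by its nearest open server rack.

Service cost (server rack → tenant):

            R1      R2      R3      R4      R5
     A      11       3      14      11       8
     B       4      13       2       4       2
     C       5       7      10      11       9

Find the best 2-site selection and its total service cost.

With exactly 2 open, each tenant uses its cheapest among the chosen.
{A, B}: R1→B 4, R2→A 3, R3→B 2, R4→B 4, R5→B 2. Service cost 15.
{B, C}: service cost 19
{A, C}: service cost 37
Among all 3 size-2 choices, {A, B} is lowest.

Choose A and B; total service cost 15.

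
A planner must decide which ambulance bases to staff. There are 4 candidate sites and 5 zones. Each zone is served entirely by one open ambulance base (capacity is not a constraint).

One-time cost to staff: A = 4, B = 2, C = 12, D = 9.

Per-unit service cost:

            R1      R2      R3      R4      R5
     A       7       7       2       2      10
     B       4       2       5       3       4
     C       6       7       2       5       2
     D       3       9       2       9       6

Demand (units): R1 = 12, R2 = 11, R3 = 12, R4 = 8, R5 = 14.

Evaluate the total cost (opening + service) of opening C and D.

Each zone is assigned to its cheapest site among the open ones.
{C, D}: R1→D 3·12=36, R2→C 7·11=77, R3→C 2·12=24, R4→C 5·8=40, R5→C 2·14=28. Service 205; fixed 21; total 226.

Total cost: 226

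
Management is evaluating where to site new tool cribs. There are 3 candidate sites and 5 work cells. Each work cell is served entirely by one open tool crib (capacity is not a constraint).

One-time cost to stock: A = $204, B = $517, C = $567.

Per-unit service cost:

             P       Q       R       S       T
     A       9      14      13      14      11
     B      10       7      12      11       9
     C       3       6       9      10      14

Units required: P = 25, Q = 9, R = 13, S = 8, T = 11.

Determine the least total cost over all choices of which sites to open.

For any fixed open set, each work cell goes to its cheapest open site; total = fixed + service.
{A}: P→A 9·25=225, Q→A 14·9=126, R→A 13·13=169, S→A 14·8=112, T→A 11·11=121. Service 753; fixed 204; total 957.
{C}: service 480 + fixed 567 = 1047
{B}: service 656 + fixed 517 = 1173
{A, B, C}: service 425 + fixed 1288 = 1713
(All 7 nonempty subsets were checked; A only is lowest.)

Minimum total cost: 957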